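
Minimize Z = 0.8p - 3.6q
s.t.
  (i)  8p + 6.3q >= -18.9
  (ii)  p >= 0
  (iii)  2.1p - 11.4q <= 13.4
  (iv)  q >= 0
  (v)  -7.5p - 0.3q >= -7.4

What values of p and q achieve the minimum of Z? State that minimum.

p = 0, q = 74/3, minimum Z = -444/5

Feasible corners and Z = 0.8p - 3.6q:
  (0, 0) → Z = 0
  (0, 74/3) → Z = -444/5
  (74/75, 0) → Z = 296/375

At the optimal vertex, p = 0 and -7.5p - 0.3q = -7.4.
Solving simultaneously gives p = 0, q = 74/3.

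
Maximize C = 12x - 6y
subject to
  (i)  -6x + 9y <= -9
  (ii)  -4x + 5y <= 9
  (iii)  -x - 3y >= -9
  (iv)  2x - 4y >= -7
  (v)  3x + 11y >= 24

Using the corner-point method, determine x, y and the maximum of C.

The binding constraints are -x - 3y = -9 and 3x + 11y = 24.
Solving simultaneously gives x = 27/2, y = -3/2.

x = 27/2, y = -3/2, maximum C = 171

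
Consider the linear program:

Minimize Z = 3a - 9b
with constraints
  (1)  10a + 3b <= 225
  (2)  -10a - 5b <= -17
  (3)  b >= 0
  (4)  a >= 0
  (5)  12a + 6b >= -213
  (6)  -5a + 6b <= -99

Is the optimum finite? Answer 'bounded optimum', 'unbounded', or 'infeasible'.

bounded optimum

Extreme points and Z = 3a - 9b:
  (45/2, 0) → Z = 135/2
  (549/25, 9/5) → Z = 1242/25
  (99/5, 0) → Z = 297/5
The feasible region has finitely many vertices and no improving ray; the minimum is 1242/25 at (549/25, 9/5).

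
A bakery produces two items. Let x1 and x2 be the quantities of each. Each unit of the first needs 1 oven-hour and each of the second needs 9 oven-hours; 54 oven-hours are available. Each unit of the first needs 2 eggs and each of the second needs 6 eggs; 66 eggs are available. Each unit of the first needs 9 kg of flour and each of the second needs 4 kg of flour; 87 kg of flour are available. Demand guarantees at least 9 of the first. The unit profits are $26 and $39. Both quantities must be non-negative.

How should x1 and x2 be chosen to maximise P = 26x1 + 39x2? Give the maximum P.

The binding constraints are 9x1 + 4x2 = 87 and x1 = 9.
Solving simultaneously gives x1 = 9, x2 = 3/2.

x1 = 9, x2 = 3/2, maximum P = 585/2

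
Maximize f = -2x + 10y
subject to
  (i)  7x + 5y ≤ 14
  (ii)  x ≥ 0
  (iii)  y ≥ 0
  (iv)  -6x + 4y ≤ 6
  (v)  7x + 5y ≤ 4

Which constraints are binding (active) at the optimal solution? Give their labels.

(ii) and (v)

Vertices and f = -2x + 10y:
  (0, 0) → f = 0
  (0, 4/5) → f = 8
  (4/7, 0) → f = -8/7

The maximum is at (0, 4/5). Substituting into each constraint, equality holds for (ii) and (v); the remaining constraints have slack.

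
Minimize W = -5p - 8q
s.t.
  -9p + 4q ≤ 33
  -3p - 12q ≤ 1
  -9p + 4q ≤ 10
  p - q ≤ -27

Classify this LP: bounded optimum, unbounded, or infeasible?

unbounded

From the feasible point (98/5, 233/5), moving in the direction (4, 9) keeps every constraint satisfied while W decreases without bound.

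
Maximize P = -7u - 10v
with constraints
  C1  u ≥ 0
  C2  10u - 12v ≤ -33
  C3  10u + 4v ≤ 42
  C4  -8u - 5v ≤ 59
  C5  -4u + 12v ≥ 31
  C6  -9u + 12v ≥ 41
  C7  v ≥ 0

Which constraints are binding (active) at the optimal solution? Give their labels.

Feasible corners and P = -7u - 10v:
  (0, 21/2) → P = -105
  (0, 41/12) → P = -205/6
  (85/39, 197/39) → P = -855/13

The maximum is at (0, 41/12). Substituting into each constraint, equality holds for C1 and C6; the remaining constraints have slack.

C1 and C6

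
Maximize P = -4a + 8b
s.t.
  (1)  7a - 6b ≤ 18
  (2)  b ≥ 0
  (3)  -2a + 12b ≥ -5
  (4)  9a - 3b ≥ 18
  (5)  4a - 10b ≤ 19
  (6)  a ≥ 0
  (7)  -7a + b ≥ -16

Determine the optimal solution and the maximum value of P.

a = 5/2, b = 3/2, maximum P = 2

Extreme points and P = -4a + 8b:
  (2, 0) → P = -8
  (16/7, 0) → P = -64/7
  (5/2, 3/2) → P = 2

The optimum lies where 9a - 3b = 18 and -7a + b = -16.
Solving simultaneously gives a = 5/2, b = 3/2.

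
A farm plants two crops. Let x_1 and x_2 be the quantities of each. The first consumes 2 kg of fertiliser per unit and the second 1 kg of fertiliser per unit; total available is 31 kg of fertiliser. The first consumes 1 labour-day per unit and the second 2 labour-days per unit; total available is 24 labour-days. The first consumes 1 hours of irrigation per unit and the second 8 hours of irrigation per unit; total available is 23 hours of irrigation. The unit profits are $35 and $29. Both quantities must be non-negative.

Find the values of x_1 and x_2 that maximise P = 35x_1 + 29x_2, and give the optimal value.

x_1 = 15, x_2 = 1, maximum P = 554

The binding constraints are 2x_1 + x_2 = 31 and x_1 + 8x_2 = 23.
Solving simultaneously gives x_1 = 15, x_2 = 1.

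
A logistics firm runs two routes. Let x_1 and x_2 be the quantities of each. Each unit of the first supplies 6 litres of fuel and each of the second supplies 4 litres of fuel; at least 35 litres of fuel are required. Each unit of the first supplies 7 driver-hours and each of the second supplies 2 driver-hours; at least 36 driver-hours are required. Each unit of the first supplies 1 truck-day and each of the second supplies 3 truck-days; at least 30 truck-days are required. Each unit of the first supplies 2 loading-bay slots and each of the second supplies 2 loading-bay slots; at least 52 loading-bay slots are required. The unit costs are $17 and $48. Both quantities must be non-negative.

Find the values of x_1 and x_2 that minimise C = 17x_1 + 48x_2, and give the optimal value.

Corner points and C = 17x_1 + 48x_2:
  (0, 26) → C = 1248
  (30, 0) → C = 510
  (24, 2) → C = 504
The feasible region is unbounded (it extends along (0, 1), (1, 0)), but C strictly increases along every unbounded feasible direction, so there is no improving ray and the minimum is attained at a vertex.

At the optimal vertex, x_1 + 3x_2 = 30 and 2x_1 + 2x_2 = 52.
Solving simultaneously gives x_1 = 24, x_2 = 2.

x_1 = 24, x_2 = 2, minimum C = 504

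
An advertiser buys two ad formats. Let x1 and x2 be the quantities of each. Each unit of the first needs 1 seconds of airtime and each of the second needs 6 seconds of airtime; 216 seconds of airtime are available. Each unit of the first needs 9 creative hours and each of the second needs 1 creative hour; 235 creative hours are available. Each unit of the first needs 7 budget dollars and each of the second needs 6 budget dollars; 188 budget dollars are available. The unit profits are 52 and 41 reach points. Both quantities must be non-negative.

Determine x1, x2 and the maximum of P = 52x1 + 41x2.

x1 = 26, x2 = 1, maximum P = 1393

Corner points and P = 52x1 + 41x2:
  (0, 0) → P = 0
  (0, 94/3) → P = 3854/3
  (235/9, 0) → P = 12220/9
  (26, 1) → P = 1393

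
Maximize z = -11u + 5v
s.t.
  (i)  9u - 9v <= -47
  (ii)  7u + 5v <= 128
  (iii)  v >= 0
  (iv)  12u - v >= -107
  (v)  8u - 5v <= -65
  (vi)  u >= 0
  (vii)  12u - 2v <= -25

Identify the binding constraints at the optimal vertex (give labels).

(ii) and (vi)

Vertices and z = -11u + 5v:
  (0, 128/5) → z = 128
  (131/74, 1711/74) → z = 3557/37
  (0, 13) → z = 65
  (5/44, 145/11) → z = 2845/44

The maximum is at (0, 128/5). Substituting into each constraint, equality holds for (ii) and (vi); the remaining constraints have slack.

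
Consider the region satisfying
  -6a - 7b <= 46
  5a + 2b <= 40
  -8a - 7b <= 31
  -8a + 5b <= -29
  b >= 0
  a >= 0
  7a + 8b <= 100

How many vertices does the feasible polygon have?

3

Intersecting each pair of boundary lines and keeping only the points that satisfy every inequality leaves:
  (258/41, 175/41)
  (8, 0)
  (29/8, 0)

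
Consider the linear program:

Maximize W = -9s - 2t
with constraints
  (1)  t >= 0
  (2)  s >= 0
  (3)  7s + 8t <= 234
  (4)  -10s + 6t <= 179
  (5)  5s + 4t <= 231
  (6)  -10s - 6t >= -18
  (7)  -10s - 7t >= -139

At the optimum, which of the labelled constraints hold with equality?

(1) and (2)

Vertices and W = -9s - 2t:
  (0, 0) → W = 0
  (9/5, 0) → W = -81/5
  (0, 3) → W = -6

The maximum is at (0, 0). Substituting into each constraint, equality holds for (1) and (2); the remaining constraints have slack.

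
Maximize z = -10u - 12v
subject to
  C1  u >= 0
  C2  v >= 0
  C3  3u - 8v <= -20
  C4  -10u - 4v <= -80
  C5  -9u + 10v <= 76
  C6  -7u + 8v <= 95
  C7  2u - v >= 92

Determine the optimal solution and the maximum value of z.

u = 756/13, v = 316/13, maximum z = -11352/13

Extreme points and z = -10u - 12v:
  (756/13, 316/13) → z = -11352/13
  (171, 323/2) → z = -3648
  (996/11, 980/11) → z = -21720/11
The feasible region is unbounded (it extends along (8, 7), (8, 3)), but z strictly decreases along every unbounded feasible direction, so there is no improving ray and the maximum is attained at a vertex.

The optimum lies where 3u - 8v = -20 and 2u - v = 92.
Solving simultaneously gives u = 756/13, v = 316/13.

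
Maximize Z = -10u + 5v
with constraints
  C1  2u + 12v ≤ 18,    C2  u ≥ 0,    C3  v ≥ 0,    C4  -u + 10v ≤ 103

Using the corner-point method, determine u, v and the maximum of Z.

Corner points and Z = -10u + 5v:
  (0, 3/2) → Z = 15/2
  (9, 0) → Z = -90
  (0, 0) → Z = 0

The binding constraints are 2u + 12v = 18 and u = 0.
Solving simultaneously gives u = 0, v = 3/2.

u = 0, v = 3/2, maximum Z = 15/2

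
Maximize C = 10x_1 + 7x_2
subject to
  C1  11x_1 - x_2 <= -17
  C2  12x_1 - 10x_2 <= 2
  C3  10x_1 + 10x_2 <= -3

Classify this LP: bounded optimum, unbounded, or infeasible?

Feasible corners and C = 10x_1 + 7x_2:
  (-86/49, -113/49) → C = -1651/49
  (-173/120, 137/120) → C = -257/40
The feasible region has finitely many vertices and no improving ray; the maximum is -257/40 at (-173/120, 137/120).

bounded optimum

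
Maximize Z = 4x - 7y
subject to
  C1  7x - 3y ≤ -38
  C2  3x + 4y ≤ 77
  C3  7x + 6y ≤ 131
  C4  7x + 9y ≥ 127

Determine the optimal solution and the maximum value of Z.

Corner points and Z = 4x - 7y:
  (79/37, 653/37) → Z = -115
  (13/28, 55/4) → Z = -2643/28
  (-185, 158) → Z = -1846

At the optimal vertex, 7x - 3y = -38 and 7x + 9y = 127.
Solving simultaneously gives x = 13/28, y = 55/4.

x = 13/28, y = 55/4, maximum Z = -2643/28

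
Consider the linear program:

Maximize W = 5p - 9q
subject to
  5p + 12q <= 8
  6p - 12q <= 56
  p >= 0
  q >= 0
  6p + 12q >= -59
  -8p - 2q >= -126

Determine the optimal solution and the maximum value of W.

p = 8/5, q = 0, maximum W = 8

Vertices and W = 5p - 9q:
  (0, 2/3) → W = -6
  (8/5, 0) → W = 8
  (0, 0) → W = 0

The optimum lies where 5p + 12q = 8 and q = 0.
Solving simultaneously gives p = 8/5, q = 0.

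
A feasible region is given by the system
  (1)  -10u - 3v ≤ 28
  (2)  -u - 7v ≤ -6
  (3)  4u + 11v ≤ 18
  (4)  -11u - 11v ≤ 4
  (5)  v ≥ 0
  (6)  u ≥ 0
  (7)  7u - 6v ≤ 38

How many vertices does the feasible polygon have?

3

Of the 21 pairwise boundary intersections, those satisfying every inequality are:
  (60/17, 6/17)
  (0, 6/7)
  (0, 18/11)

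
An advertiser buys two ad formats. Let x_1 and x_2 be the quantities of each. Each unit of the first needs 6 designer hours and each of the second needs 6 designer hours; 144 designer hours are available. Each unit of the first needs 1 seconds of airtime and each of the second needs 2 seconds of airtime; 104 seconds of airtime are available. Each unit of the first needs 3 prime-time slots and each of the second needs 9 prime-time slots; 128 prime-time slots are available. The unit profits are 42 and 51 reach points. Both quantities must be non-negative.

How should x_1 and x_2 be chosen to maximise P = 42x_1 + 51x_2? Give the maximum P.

x_1 = 44/3, x_2 = 28/3, maximum P = 1092

Feasible corners and P = 42x_1 + 51x_2:
  (0, 0) → P = 0
  (0, 128/9) → P = 2176/3
  (24, 0) → P = 1008
  (44/3, 28/3) → P = 1092

At the optimal vertex, 6x_1 + 6x_2 = 144 and 3x_1 + 9x_2 = 128.
Solving simultaneously gives x_1 = 44/3, x_2 = 28/3.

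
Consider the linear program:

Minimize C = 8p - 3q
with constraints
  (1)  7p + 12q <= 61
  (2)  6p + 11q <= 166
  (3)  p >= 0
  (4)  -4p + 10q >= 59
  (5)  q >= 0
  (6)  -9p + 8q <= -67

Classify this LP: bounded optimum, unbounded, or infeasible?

The boundaries 7p + 12q = 61 and q = 0 meet at (61/7, 0), but that point violates -4p + 10q ≥ 59. Every candidate vertex is excluded by some other constraint, so the feasible region is empty.

infeasible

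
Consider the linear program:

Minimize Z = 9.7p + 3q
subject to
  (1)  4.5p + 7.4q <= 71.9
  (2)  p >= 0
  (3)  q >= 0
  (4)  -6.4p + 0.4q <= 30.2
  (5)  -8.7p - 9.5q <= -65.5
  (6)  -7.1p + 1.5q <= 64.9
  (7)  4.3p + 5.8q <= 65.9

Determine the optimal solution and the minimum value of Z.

p = 0, q = 131/19, minimum Z = 393/19

Vertices and Z = 9.7p + 3q:
  (0, 719/74) → Z = 2157/74
  (1766/143, 631/286) → Z = 180767/1430
  (0, 131/19) → Z = 393/19
  (655/87, 0) → Z = 12707/174
  (659/43, 0) → Z = 63923/430

The optimum lies where p = 0 and -8.7p - 9.5q = -65.5.
Solving simultaneously gives p = 0, q = 131/19.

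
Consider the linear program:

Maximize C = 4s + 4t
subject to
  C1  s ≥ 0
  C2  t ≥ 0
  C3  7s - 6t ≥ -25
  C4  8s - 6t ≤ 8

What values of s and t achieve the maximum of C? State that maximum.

s = 33, t = 128/3, maximum C = 908/3

Vertices and C = 4s + 4t:
  (0, 0) → C = 0
  (0, 25/6) → C = 50/3
  (1, 0) → C = 4
  (33, 128/3) → C = 908/3

The binding constraints are 7s - 6t = -25 and 8s - 6t = 8.
Solving simultaneously gives s = 33, t = 128/3.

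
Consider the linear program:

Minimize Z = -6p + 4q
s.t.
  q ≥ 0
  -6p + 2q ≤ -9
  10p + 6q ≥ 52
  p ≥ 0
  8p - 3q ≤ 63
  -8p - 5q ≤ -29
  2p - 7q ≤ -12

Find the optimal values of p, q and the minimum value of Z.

p = 477/50, q = 111/25, minimum Z = -987/25

Feasible corners and Z = -6p + 4q:
  (79/28, 111/28) → Z = -15/14
  (146/41, 112/41) → Z = -428/41
  (477/50, 111/25) → Z = -987/25
The feasible region is unbounded (it extends along (3, 8), (1, 3)), but Z strictly increases along every unbounded feasible direction, so there is no improving ray and the minimum is attained at a vertex.

The binding constraints are 8p - 3q = 63 and 2p - 7q = -12.
Solving simultaneously gives p = 477/50, q = 111/25.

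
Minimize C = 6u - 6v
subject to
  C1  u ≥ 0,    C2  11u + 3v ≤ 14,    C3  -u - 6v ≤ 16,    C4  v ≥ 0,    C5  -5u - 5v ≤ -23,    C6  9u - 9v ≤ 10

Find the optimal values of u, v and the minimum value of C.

Extreme points and C = 6u - 6v:
  (0, 14/3) → C = -28
  (0, 23/5) → C = -138/5
  (1/40, 183/40) → C = -273/10

u = 0, v = 14/3, minimum C = -28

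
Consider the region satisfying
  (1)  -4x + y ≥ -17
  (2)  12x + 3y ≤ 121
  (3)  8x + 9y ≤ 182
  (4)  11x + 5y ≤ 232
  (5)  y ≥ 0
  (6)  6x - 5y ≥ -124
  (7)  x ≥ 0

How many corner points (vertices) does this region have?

Of the 21 pairwise boundary intersections, those satisfying every inequality are:
  (43/6, 35/3)
  (17/4, 0)
  (181/28, 304/21)
  (0, 182/9)
  (0, 0)

5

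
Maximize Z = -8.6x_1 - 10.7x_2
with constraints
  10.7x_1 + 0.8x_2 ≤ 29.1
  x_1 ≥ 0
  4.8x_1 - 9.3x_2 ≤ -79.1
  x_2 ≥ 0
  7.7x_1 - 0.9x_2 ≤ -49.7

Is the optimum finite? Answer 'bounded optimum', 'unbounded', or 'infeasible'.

infeasible

The boundaries 10.7x_1 + 0.8x_2 = 29.1 and x_1 = 0 meet at (0, 36.375), but that point violates 7.7x_1 - 0.9x_2 ≤ -49.7. Every candidate vertex is excluded by some other constraint, so the feasible region is empty.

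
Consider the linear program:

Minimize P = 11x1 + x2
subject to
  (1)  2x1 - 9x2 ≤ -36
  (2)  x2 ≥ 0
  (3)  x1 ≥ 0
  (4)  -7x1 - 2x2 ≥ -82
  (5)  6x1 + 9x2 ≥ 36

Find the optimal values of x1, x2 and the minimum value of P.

x1 = 0, x2 = 4, minimum P = 4

Extreme points and P = 11x1 + x2:
  (0, 4) → P = 4
  (666/67, 416/67) → P = 7742/67
  (0, 41) → P = 41

The optimum lies where 2x1 - 9x2 = -36 and x1 = 0.
Solving simultaneously gives x1 = 0, x2 = 4.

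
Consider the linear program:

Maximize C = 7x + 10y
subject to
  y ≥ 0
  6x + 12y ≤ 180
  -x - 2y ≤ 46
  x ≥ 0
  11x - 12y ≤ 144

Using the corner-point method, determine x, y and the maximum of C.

Extreme points and C = 7x + 10y:
  (0, 0) → C = 0
  (144/11, 0) → C = 1008/11
  (0, 15) → C = 150
  (324/17, 93/17) → C = 3198/17

At the optimal vertex, 6x + 12y = 180 and 11x - 12y = 144.
Solving simultaneously gives x = 324/17, y = 93/17.

x = 324/17, y = 93/17, maximum C = 3198/17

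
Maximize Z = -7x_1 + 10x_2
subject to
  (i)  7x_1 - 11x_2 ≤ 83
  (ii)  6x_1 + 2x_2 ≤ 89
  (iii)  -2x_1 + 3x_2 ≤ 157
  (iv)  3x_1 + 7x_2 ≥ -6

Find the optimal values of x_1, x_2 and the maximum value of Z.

Extreme points and Z = -7x_1 + 10x_2:
  (229/16, 25/16) → Z = -1353/16
  (515/82, -291/82) → Z = -6515/82
  (-47/22, 560/11) → Z = 11529/22
  (-1117/23, 459/23) → Z = 12409/23

x_1 = -1117/23, x_2 = 459/23, maximum Z = 12409/23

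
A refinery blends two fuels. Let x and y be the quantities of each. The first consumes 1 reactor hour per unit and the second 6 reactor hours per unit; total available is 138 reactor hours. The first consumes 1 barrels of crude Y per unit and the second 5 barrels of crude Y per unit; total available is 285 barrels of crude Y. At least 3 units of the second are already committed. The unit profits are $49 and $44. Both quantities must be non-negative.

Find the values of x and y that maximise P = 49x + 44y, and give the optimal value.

Corner points and P = 49x + 44y:
  (0, 23) → P = 1012
  (0, 3) → P = 132
  (120, 3) → P = 6012

At the optimal vertex, x + 6y = 138 and y = 3.
Solving simultaneously gives x = 120, y = 3.

x = 120, y = 3, maximum P = 6012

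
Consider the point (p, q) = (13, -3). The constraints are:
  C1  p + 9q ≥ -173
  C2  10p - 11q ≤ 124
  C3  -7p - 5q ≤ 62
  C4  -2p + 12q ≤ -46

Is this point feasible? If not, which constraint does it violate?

not feasible — violates C2

Constraint C2: 10p - 11q = 163, which is not ≤ 124. All other constraints are satisfied.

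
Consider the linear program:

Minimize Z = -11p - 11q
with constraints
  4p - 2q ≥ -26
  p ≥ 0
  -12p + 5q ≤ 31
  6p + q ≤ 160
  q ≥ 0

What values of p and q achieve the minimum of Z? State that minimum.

Feasible corners and Z = -11p - 11q:
  (17, 47) → Z = -704
  (147/8, 199/4) → Z = -5995/8
  (0, 31/5) → Z = -341/5
  (0, 0) → Z = 0
  (80/3, 0) → Z = -880/3

p = 147/8, q = 199/4, minimum Z = -5995/8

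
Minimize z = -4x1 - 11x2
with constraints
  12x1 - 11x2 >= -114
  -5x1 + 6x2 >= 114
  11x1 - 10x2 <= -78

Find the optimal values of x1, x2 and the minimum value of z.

Feasible corners and z = -4x1 - 11x2:
  (570/17, 798/17) → z = -11058/17
  (282, 318) → z = -4626
  (42, 54) → z = -762

At the optimal vertex, 12x1 - 11x2 = -114 and 11x1 - 10x2 = -78.
Solving simultaneously gives x1 = 282, x2 = 318.

x1 = 282, x2 = 318, minimum z = -4626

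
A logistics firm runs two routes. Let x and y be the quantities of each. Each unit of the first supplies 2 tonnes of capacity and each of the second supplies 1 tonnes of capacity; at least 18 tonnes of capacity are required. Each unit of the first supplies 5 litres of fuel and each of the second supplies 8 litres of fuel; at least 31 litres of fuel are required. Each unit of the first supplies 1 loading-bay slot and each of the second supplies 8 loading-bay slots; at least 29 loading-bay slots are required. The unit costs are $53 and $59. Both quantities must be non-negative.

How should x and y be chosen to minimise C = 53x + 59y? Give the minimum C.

Extreme points and C = 53x + 59y:
  (0, 18) → C = 1062
  (29, 0) → C = 1537
  (23/3, 8/3) → C = 1691/3
The feasible region is unbounded (it extends along (0, 1), (1, 0)), but C strictly increases along every unbounded feasible direction, so there is no improving ray and the minimum is attained at a vertex.

The binding constraints are 2x + y = 18 and x + 8y = 29.
Solving simultaneously gives x = 23/3, y = 8/3.

x = 23/3, y = 8/3, minimum C = 1691/3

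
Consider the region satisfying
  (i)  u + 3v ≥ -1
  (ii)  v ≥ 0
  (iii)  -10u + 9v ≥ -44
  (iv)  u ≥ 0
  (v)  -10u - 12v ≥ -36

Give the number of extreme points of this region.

3

The feasible vertices (each the meet of two boundaries and inside every other half-plane) are:
  (0, 0)
  (18/5, 0)
  (0, 3)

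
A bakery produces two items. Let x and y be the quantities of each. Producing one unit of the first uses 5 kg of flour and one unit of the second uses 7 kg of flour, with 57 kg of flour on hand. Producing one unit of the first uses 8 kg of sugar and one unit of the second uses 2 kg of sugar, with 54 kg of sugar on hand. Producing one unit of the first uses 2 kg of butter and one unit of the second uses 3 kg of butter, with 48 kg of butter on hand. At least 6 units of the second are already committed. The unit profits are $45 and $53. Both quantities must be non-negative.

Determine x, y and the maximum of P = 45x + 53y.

Extreme points and P = 45x + 53y:
  (0, 57/7) → P = 3021/7
  (0, 6) → P = 318
  (3, 6) → P = 453

x = 3, y = 6, maximum P = 453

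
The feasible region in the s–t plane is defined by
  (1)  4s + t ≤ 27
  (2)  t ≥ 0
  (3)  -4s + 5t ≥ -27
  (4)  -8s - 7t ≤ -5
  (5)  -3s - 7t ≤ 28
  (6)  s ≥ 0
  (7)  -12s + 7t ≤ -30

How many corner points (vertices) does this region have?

3

Of the 21 pairwise boundary intersections, those satisfying every inequality are:
  (27/4, 0)
  (219/40, 51/10)
  (5/2, 0)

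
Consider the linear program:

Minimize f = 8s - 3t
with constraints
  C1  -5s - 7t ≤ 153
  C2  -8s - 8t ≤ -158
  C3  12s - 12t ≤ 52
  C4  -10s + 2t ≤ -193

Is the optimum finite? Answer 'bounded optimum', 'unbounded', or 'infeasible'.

unbounded

From the feasible point (553/24, 449/24), moving in the direction (2, 10) keeps every constraint satisfied while f decreases without bound.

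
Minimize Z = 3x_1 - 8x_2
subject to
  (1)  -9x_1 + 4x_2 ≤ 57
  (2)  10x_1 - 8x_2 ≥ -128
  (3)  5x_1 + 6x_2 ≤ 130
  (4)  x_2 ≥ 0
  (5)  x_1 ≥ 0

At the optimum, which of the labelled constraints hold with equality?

Extreme points and Z = 3x_1 - 8x_2:
  (7/4, 291/16) → Z = -561/4
  (0, 57/4) → Z = -114
  (68/25, 97/5) → Z = -3676/25
  (26, 0) → Z = 78
  (0, 0) → Z = 0

The minimum is at (68/25, 97/5). Substituting into each constraint, equality holds for (2) and (3); the remaining constraints have slack.

(2) and (3)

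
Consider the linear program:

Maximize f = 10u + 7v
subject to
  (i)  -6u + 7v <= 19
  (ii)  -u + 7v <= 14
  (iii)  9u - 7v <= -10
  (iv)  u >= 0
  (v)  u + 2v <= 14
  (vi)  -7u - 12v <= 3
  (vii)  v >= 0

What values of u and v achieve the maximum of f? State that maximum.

u = 1/2, v = 29/14, maximum f = 39/2

Extreme points and f = 10u + 7v:
  (1/2, 29/14) → f = 39/2
  (0, 2) → f = 14
  (0, 10/7) → f = 10

At the optimal vertex, -u + 7v = 14 and 9u - 7v = -10.
Solving simultaneously gives u = 1/2, v = 29/14.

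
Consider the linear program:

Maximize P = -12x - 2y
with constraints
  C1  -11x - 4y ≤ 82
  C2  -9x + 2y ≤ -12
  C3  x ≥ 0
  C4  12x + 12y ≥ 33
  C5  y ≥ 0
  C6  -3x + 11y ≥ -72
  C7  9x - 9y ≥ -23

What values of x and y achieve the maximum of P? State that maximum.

Extreme points and P = -12x - 2y:
  (35/22, 51/44) → P = -471/22
  (22/9, 5) → P = -118/3
  (11/4, 0) → P = -33
  (24, 0) → P = -288
The feasible region is unbounded (it extends along (1, 1), (11, 3)), but P strictly decreases along every unbounded feasible direction, so there is no improving ray and the maximum is attained at a vertex.

x = 35/22, y = 51/44, maximum P = -471/22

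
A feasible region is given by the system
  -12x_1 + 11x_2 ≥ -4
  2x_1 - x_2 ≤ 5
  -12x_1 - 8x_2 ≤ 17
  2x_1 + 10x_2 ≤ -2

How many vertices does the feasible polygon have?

3

Intersecting each pair of boundary lines and keeping only the points that satisfy every inequality leaves:
  (-155/228, -21/19)
  (9/71, -16/71)
  (-77/52, 5/52)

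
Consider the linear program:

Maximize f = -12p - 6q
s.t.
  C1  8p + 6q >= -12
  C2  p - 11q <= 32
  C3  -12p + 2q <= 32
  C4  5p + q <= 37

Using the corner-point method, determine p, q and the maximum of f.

p = -27/11, q = 14/11, maximum f = 240/11

Extreme points and f = -12p - 6q:
  (30/47, -134/47) → f = 444/47
  (-27/11, 14/11) → f = 240/11
  (439/56, -123/56) → f = -2265/28
  (21/11, 302/11) → f = -2064/11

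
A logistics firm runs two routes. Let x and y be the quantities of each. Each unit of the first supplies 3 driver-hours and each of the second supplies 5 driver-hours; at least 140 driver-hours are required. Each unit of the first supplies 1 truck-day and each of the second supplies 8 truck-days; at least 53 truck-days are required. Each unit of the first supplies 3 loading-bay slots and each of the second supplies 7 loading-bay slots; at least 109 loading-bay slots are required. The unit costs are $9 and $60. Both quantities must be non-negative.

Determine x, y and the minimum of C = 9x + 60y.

Feasible corners and C = 9x + 60y:
  (0, 28) → C = 1680
  (53, 0) → C = 477
  (45, 1) → C = 465
The feasible region is unbounded (it extends along (0, 1), (1, 0)), but C strictly increases along every unbounded feasible direction, so there is no improving ray and the minimum is attained at a vertex.

At the optimal vertex, 3x + 5y = 140 and x + 8y = 53.
Solving simultaneously gives x = 45, y = 1.

x = 45, y = 1, minimum C = 465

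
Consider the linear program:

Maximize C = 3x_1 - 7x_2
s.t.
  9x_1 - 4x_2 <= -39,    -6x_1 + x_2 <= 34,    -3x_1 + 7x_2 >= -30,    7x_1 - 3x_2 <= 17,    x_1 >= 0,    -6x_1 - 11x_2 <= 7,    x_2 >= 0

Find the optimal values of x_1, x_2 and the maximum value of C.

x_1 = 0, x_2 = 39/4, maximum C = -273/4

Feasible corners and C = 3x_1 - 7x_2:
  (185, 426) → C = -2427
  (0, 39/4) → C = -273/4
  (0, 34) → C = -238
The feasible region is unbounded (it extends along (3, 7), (1, 6)), but C strictly decreases along every unbounded feasible direction, so there is no improving ray and the maximum is attained at a vertex.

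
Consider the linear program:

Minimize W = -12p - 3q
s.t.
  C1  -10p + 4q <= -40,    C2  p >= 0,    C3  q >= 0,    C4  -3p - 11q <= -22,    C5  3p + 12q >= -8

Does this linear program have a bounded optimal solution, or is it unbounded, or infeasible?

From the feasible point (264/61, 50/61), moving in the direction (4, 10) keeps every constraint satisfied while W decreases without bound.

unbounded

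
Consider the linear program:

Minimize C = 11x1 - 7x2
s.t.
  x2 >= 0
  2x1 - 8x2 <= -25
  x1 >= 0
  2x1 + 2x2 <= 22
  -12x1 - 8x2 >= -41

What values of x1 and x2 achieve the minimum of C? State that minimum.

Corner points and C = 11x1 - 7x2:
  (0, 25/8) → C = -175/8
  (8/7, 191/56) → C = -633/56
  (0, 41/8) → C = -287/8

The optimum lies where x1 = 0 and -12x1 - 8x2 = -41.
Solving simultaneously gives x1 = 0, x2 = 41/8.

x1 = 0, x2 = 41/8, minimum C = -287/8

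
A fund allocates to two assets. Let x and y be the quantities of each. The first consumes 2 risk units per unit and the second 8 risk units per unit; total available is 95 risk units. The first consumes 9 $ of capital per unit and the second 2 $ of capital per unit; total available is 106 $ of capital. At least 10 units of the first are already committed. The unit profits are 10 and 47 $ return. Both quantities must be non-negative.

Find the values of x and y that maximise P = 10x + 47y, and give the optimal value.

Extreme points and P = 10x + 47y:
  (106/9, 0) → P = 1060/9
  (10, 0) → P = 100
  (10, 8) → P = 476

The optimum lies where 9x + 2y = 106 and x = 10.
Solving simultaneously gives x = 10, y = 8.

x = 10, y = 8, maximum P = 476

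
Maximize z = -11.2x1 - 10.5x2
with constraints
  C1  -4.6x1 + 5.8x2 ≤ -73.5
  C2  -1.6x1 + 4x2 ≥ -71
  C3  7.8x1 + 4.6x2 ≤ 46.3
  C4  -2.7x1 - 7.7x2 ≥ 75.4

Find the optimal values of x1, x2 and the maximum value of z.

x1 = -155/12, x2 = -275/12, maximum z = 9247/24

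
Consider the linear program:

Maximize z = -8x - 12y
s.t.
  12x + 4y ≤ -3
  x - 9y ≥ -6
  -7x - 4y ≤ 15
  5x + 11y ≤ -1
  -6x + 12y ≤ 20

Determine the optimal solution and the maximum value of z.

Vertices and z = -8x - 12y:
  (12/5, -159/20) → z = 381/5
  (-29/112, 3/112) → z = 7/4
  (-159/67, 27/67) → z = 948/67
  (-75/56, 29/56) → z = 9/2

The binding constraints are 12x + 4y = -3 and -7x - 4y = 15.
Solving simultaneously gives x = 12/5, y = -159/20.

x = 12/5, y = -159/20, maximum z = 381/5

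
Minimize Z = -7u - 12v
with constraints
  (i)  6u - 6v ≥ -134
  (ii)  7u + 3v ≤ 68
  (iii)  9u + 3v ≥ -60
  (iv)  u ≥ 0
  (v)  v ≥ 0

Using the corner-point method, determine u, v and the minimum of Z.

u = 1/10, v = 673/30, minimum Z = -2699/10

Vertices and Z = -7u - 12v:
  (1/10, 673/30) → Z = -2699/10
  (0, 67/3) → Z = -268
  (68/7, 0) → Z = -68
  (0, 0) → Z = 0

The optimum lies where 6u - 6v = -134 and 7u + 3v = 68.
Solving simultaneously gives u = 1/10, v = 673/30.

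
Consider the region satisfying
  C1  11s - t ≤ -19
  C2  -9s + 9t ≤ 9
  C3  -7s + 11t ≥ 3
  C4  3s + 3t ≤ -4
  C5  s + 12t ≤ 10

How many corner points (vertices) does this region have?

Intersecting each pair of boundary lines and keeping only the points that satisfy every inequality leaves:
  (-9/5, -4/5)
  (-103/57, -50/57)
  (-2, -1)

3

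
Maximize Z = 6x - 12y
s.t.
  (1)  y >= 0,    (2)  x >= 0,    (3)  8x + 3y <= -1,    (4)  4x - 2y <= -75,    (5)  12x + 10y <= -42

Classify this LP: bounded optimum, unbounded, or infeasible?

The boundaries y = 0 and 4x - 2y = -75 meet at (-75/4, 0), but that point violates x ≥ 0. Every candidate vertex is excluded by some other constraint, so the feasible region is empty.

infeasible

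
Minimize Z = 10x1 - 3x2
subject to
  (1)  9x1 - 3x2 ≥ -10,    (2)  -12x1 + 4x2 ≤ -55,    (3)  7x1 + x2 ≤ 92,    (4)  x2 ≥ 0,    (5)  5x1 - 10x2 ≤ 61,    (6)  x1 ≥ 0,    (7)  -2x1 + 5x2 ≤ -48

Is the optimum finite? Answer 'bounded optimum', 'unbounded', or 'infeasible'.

The boundaries -12x1 + 4x2 = -55 and 7x1 + x2 = 92 meet at (423/40, 719/40), but that point violates -2x1 + 5x2 ≤ -48. Every candidate vertex is excluded by some other constraint, so the feasible region is empty.

infeasible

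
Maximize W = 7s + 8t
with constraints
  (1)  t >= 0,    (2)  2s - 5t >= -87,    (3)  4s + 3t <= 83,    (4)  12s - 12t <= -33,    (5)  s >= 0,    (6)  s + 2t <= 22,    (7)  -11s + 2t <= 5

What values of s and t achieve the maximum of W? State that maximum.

s = 11/2, t = 33/4, maximum W = 209/2

Extreme points and W = 7s + 8t:
  (11/2, 33/4) → W = 209/2
  (1/18, 101/36) → W = 137/6
  (17/12, 247/24) → W = 369/4

The binding constraints are 12s - 12t = -33 and s + 2t = 22.
Solving simultaneously gives s = 11/2, t = 33/4.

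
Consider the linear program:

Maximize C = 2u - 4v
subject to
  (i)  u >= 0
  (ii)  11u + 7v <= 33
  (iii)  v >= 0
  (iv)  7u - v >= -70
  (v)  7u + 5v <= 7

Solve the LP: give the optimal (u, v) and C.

u = 1, v = 0, maximum C = 2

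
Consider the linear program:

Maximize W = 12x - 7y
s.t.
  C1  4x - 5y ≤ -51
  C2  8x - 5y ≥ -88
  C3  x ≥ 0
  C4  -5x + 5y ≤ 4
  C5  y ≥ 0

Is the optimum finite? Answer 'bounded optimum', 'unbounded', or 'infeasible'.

From the feasible point (47, 239/5), moving in the direction (5, 5) keeps every constraint satisfied while W increases without bound.

unbounded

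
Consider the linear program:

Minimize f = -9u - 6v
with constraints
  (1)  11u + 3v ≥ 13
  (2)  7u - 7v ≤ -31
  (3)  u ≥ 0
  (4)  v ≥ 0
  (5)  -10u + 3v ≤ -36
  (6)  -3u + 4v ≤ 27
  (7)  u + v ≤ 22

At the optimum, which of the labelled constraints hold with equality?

(2) and (7)

Extreme points and f = -9u - 6v:
  (345/49, 562/49) → f = -6477/49
  (123/14, 185/14) → f = -2217/14
  (225/31, 378/31) → f = -4293/31
  (61/7, 93/7) → f = -1107/7

The minimum is at (123/14, 185/14). Substituting into each constraint, equality holds for (2) and (7); the remaining constraints have slack.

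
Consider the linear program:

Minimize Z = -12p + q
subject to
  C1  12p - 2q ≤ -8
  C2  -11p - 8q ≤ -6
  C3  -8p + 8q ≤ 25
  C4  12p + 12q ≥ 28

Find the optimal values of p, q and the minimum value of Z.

p = -7/40, q = 59/20, minimum Z = 101/20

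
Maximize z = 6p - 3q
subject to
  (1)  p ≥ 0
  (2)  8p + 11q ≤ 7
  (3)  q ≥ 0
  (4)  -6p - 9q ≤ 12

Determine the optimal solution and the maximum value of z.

Corner points and z = 6p - 3q:
  (0, 7/11) → z = -21/11
  (0, 0) → z = 0
  (7/8, 0) → z = 21/4

The optimum lies where 8p + 11q = 7 and q = 0.
Solving simultaneously gives p = 7/8, q = 0.

p = 7/8, q = 0, maximum z = 21/4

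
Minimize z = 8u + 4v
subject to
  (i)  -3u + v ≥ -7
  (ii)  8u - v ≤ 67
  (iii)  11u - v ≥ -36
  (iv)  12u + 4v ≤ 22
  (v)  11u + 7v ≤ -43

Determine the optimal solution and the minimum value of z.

Extreme points and z = 8u + 4v:
  (-43/8, -185/8) → z = -271/2
  (3/16, -103/16) → z = -97/4
  (-295/88, -7/8) → z = -667/22

The binding constraints are -3u + v = -7 and 11u - v = -36.
Solving simultaneously gives u = -43/8, v = -185/8.

u = -43/8, v = -185/8, minimum z = -271/2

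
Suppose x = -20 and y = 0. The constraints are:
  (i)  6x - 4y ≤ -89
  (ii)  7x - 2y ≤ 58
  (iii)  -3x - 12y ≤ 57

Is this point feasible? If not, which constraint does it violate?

not feasible — violates (iii)

Constraint (iii): -3x - 12y = 60, which is not ≤ 57. All other constraints are satisfied.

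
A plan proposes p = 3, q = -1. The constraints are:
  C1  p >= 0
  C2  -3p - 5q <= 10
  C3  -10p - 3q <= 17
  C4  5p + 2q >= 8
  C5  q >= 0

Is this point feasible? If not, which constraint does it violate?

Constraint C5: q = -1, which is not ≥ 0. All other constraints are satisfied.

not feasible — violates C5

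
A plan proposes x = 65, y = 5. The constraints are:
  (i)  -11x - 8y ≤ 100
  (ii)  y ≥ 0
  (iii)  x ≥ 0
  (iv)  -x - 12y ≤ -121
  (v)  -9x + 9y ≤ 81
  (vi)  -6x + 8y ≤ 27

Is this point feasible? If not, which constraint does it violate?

feasible

(i): -755 ≤ 100 ✓
(ii): 5 ≥ 0 ✓
(iii): 65 ≥ 0 ✓
(iv): -125 ≤ -121 ✓
(v): -540 ≤ 81 ✓
(vi): -350 ≤ 27 ✓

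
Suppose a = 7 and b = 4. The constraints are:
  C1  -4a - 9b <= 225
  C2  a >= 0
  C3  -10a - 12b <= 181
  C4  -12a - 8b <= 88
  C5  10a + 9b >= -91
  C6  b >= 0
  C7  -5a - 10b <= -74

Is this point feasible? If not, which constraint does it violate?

feasible

C1: -64 ≤ 225 ✓
C2: 7 ≥ 0 ✓
C3: -118 ≤ 181 ✓
C4: -116 ≤ 88 ✓
C5: 106 ≥ -91 ✓
C6: 4 ≥ 0 ✓
C7: -75 ≤ -74 ✓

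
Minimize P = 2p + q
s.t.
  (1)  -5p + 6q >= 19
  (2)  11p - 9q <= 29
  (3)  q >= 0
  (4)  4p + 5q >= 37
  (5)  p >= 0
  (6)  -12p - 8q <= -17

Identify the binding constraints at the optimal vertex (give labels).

Corner points and P = 2p + q:
  (115/7, 118/7) → P = 348/7
  (127/49, 261/49) → P = 515/49
  (0, 37/5) → P = 37/5
The feasible region is unbounded (it extends along (0, 1), (9, 11)), but P strictly increases along every unbounded feasible direction, so there is no improving ray and the minimum is attained at a vertex.

The minimum is at (0, 37/5). Substituting into each constraint, equality holds for (4) and (5); the remaining constraints have slack.

(4) and (5)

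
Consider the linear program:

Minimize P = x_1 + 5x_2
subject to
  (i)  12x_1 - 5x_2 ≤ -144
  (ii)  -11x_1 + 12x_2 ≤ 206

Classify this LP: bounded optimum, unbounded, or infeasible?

unbounded

From the feasible point (-698/89, 888/89), moving in the direction (-12, -11) keeps every constraint satisfied while P decreases without bound.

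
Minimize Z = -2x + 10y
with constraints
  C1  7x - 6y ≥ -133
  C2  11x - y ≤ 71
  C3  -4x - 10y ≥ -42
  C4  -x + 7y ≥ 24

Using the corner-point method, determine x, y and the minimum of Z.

x = 27/19, y = 69/19, minimum Z = 636/19

Extreme points and Z = -2x + 10y:
  (-539/47, 413/47) → Z = 5208/47
  (-787/43, 35/43) → Z = 1924/43
  (27/19, 69/19) → Z = 636/19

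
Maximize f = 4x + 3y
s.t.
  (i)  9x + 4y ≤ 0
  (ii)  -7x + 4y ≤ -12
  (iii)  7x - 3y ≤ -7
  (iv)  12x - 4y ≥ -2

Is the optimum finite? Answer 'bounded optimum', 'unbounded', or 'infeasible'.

The boundaries 9x + 4y = 0 and -7x + 4y = -12 meet at (3/4, -27/16), but that point violates 7x - 3y ≤ -7. Every candidate vertex is excluded by some other constraint, so the feasible region is empty.

infeasible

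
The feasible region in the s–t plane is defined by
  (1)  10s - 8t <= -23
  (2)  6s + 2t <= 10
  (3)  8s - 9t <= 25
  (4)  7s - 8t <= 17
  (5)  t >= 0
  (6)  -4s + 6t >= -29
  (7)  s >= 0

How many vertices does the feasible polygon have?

3

Of the 21 pairwise boundary intersections, those satisfying every inequality are:
  (1/2, 7/2)
  (0, 23/8)
  (0, 5)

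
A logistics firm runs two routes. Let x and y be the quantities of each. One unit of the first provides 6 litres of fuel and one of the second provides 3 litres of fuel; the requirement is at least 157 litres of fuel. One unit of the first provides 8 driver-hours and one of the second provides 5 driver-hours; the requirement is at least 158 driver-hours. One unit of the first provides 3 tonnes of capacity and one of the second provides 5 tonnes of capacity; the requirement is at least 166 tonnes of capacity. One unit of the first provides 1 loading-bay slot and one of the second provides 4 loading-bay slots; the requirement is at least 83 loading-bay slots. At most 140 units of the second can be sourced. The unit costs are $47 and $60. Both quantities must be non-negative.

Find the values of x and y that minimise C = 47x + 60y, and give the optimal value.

x = 41/3, y = 25, minimum C = 6427/3

Corner points and C = 47x + 60y:
  (0, 157/3) → C = 3140
  (0, 140) → C = 8400
  (83, 0) → C = 3901
  (41/3, 25) → C = 6427/3
  (249/7, 83/7) → C = 16683/7
The feasible region is unbounded (it extends along (1, 0)), but C strictly increases along every unbounded feasible direction, so there is no improving ray and the minimum is attained at a vertex.

At the optimal vertex, 6x + 3y = 157 and 3x + 5y = 166.
Solving simultaneously gives x = 41/3, y = 25.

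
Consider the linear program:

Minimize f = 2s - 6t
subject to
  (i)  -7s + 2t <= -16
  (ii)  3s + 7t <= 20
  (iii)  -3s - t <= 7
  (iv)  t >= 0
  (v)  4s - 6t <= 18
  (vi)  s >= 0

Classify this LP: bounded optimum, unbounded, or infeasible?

Corner points and f = 2s - 6t:
  (152/55, 92/55) → f = -248/55
  (16/7, 0) → f = 32/7
  (123/23, 13/23) → f = 168/23
  (9/2, 0) → f = 9
The feasible region has finitely many vertices and no improving ray; the minimum is -248/55 at (152/55, 92/55).

bounded optimum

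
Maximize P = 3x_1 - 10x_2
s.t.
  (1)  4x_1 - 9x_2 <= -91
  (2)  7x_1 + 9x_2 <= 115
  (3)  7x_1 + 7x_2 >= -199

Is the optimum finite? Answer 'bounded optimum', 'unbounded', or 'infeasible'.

bounded optimum

Vertices and P = 3x_1 - 10x_2:
  (24/11, 1097/99) → P = -10322/99
  (-2428/91, -159/91) → P = -438/7
  (-1298/7, 157) → P = -14884/7
The feasible region has finitely many vertices and no improving ray; the maximum is -438/7 at (-2428/91, -159/91).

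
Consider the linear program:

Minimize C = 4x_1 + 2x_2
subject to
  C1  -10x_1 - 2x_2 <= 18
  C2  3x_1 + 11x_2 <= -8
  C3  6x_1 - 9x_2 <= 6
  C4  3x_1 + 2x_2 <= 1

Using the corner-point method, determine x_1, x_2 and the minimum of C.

The optimum lies where -10x_1 - 2x_2 = 18 and 6x_1 - 9x_2 = 6.
Solving simultaneously gives x_1 = -25/17, x_2 = -28/17.

x_1 = -25/17, x_2 = -28/17, minimum C = -156/17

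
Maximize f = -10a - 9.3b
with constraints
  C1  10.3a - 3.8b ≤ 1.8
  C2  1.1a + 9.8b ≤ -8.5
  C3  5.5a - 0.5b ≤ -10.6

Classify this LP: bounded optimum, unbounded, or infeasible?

unbounded

From the feasible point (-4118/1575, -11908/1575), moving in the direction (-3.8, -10.3) keeps every constraint satisfied while f increases without bound.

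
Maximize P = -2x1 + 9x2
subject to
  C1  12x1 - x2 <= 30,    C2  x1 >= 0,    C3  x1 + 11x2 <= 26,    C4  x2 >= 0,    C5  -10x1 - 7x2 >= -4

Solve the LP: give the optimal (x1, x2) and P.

The optimum lies where x1 = 0 and -10x1 - 7x2 = -4.
Solving simultaneously gives x1 = 0, x2 = 4/7.

x1 = 0, x2 = 4/7, maximum P = 36/7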